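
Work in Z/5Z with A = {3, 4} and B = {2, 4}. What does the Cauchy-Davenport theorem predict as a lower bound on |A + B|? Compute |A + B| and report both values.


Cauchy-Davenport: |A + B| ≥ min(p, |A| + |B| - 1) for A, B nonempty in Z/pZ.
|A| = 2, |B| = 2, p = 5.
CD lower bound = min(5, 2 + 2 - 1) = min(5, 3) = 3.
Compute A + B mod 5 directly:
a = 3: 3+2=0, 3+4=2
a = 4: 4+2=1, 4+4=3
A + B = {0, 1, 2, 3}, so |A + B| = 4.
Verify: 4 ≥ 3? Yes ✓.

CD lower bound = 3, actual |A + B| = 4.


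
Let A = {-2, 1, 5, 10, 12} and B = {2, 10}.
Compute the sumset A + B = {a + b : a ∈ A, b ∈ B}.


A + B = {a + b : a ∈ A, b ∈ B}.
Enumerate all |A|·|B| = 5·2 = 10 pairs (a, b) and collect distinct sums.
a = -2: -2+2=0, -2+10=8
a = 1: 1+2=3, 1+10=11
a = 5: 5+2=7, 5+10=15
a = 10: 10+2=12, 10+10=20
a = 12: 12+2=14, 12+10=22
Collecting distinct sums: A + B = {0, 3, 7, 8, 11, 12, 14, 15, 20, 22}
|A + B| = 10

A + B = {0, 3, 7, 8, 11, 12, 14, 15, 20, 22}


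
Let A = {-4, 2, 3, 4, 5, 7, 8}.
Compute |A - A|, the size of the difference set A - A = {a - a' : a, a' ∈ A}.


A - A = {a - a' : a, a' ∈ A}; |A| = 7.
Bounds: 2|A|-1 ≤ |A - A| ≤ |A|² - |A| + 1, i.e. 13 ≤ |A - A| ≤ 43.
Note: 0 ∈ A - A always (from a - a). The set is symmetric: if d ∈ A - A then -d ∈ A - A.
Enumerate nonzero differences d = a - a' with a > a' (then include -d):
Positive differences: {1, 2, 3, 4, 5, 6, 7, 8, 9, 11, 12}
Full difference set: {0} ∪ (positive diffs) ∪ (negative diffs).
|A - A| = 1 + 2·11 = 23 (matches direct enumeration: 23).

|A - A| = 23


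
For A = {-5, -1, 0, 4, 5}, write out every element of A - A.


A - A = {a - a' : a, a' ∈ A}.
Compute a - a' for each ordered pair (a, a'):
a = -5: -5--5=0, -5--1=-4, -5-0=-5, -5-4=-9, -5-5=-10
a = -1: -1--5=4, -1--1=0, -1-0=-1, -1-4=-5, -1-5=-6
a = 0: 0--5=5, 0--1=1, 0-0=0, 0-4=-4, 0-5=-5
a = 4: 4--5=9, 4--1=5, 4-0=4, 4-4=0, 4-5=-1
a = 5: 5--5=10, 5--1=6, 5-0=5, 5-4=1, 5-5=0
Collecting distinct values (and noting 0 appears from a-a):
A - A = {-10, -9, -6, -5, -4, -1, 0, 1, 4, 5, 6, 9, 10}
|A - A| = 13

A - A = {-10, -9, -6, -5, -4, -1, 0, 1, 4, 5, 6, 9, 10}


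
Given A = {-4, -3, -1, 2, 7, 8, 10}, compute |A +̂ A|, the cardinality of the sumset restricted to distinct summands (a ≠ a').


Restricted sumset: A +̂ A = {a + a' : a ∈ A, a' ∈ A, a ≠ a'}.
Equivalently, take A + A and drop any sum 2a that is achievable ONLY as a + a for a ∈ A (i.e. sums representable only with equal summands).
Enumerate pairs (a, a') with a < a' (symmetric, so each unordered pair gives one sum; this covers all a ≠ a'):
  -4 + -3 = -7
  -4 + -1 = -5
  -4 + 2 = -2
  -4 + 7 = 3
  -4 + 8 = 4
  -4 + 10 = 6
  -3 + -1 = -4
  -3 + 2 = -1
  -3 + 7 = 4
  -3 + 8 = 5
  -3 + 10 = 7
  -1 + 2 = 1
  -1 + 7 = 6
  -1 + 8 = 7
  -1 + 10 = 9
  2 + 7 = 9
  2 + 8 = 10
  2 + 10 = 12
  7 + 8 = 15
  7 + 10 = 17
  8 + 10 = 18
Collected distinct sums: {-7, -5, -4, -2, -1, 1, 3, 4, 5, 6, 7, 9, 10, 12, 15, 17, 18}
|A +̂ A| = 17
(Reference bound: |A +̂ A| ≥ 2|A| - 3 for |A| ≥ 2, with |A| = 7 giving ≥ 11.)

|A +̂ A| = 17


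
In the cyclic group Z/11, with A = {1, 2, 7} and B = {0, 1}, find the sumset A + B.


Work in Z/11Z: reduce every sum a + b modulo 11.
Enumerate all 6 pairs:
a = 1: 1+0=1, 1+1=2
a = 2: 2+0=2, 2+1=3
a = 7: 7+0=7, 7+1=8
Distinct residues collected: {1, 2, 3, 7, 8}
|A + B| = 5 (out of 11 total residues).

A + B = {1, 2, 3, 7, 8}


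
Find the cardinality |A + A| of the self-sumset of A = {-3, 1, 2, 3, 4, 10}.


A + A = {a + a' : a, a' ∈ A}; |A| = 6.
General bounds: 2|A| - 1 ≤ |A + A| ≤ |A|(|A|+1)/2, i.e. 11 ≤ |A + A| ≤ 21.
Lower bound 2|A|-1 is attained iff A is an arithmetic progression.
Enumerate sums a + a' for a ≤ a' (symmetric, so this suffices):
a = -3: -3+-3=-6, -3+1=-2, -3+2=-1, -3+3=0, -3+4=1, -3+10=7
a = 1: 1+1=2, 1+2=3, 1+3=4, 1+4=5, 1+10=11
a = 2: 2+2=4, 2+3=5, 2+4=6, 2+10=12
a = 3: 3+3=6, 3+4=7, 3+10=13
a = 4: 4+4=8, 4+10=14
a = 10: 10+10=20
Distinct sums: {-6, -2, -1, 0, 1, 2, 3, 4, 5, 6, 7, 8, 11, 12, 13, 14, 20}
|A + A| = 17

|A + A| = 17


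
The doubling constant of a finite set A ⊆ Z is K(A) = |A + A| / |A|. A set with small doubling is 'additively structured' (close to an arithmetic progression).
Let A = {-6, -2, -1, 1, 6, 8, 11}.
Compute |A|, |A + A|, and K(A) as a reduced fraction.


|A| = 7.
Compute A + A by enumerating all 49 pairs.
A + A = {-12, -8, -7, -5, -4, -3, -2, -1, 0, 2, 4, 5, 6, 7, 9, 10, 12, 14, 16, 17, 19, 22}, so |A + A| = 22.
K = |A + A| / |A| = 22/7 (already in lowest terms) ≈ 3.1429.
Reference: AP of size 7 gives K = 13/7 ≈ 1.8571; a fully generic set of size 7 gives K ≈ 4.0000.

|A| = 7, |A + A| = 22, K = 22/7.


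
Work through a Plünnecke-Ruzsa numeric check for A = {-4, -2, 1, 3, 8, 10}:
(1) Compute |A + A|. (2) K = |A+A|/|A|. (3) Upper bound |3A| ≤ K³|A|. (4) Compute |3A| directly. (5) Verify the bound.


|A| = 6.
Step 1: Compute A + A by enumerating all 36 pairs.
A + A = {-8, -6, -4, -3, -1, 1, 2, 4, 6, 8, 9, 11, 13, 16, 18, 20}, so |A + A| = 16.
Step 2: Doubling constant K = |A + A|/|A| = 16/6 = 16/6 ≈ 2.6667.
Step 3: Plünnecke-Ruzsa gives |3A| ≤ K³·|A| = (2.6667)³ · 6 ≈ 113.7778.
Step 4: Compute 3A = A + A + A directly by enumerating all triples (a,b,c) ∈ A³; |3A| = 31.
Step 5: Check 31 ≤ 113.7778? Yes ✓.

K = 16/6, Plünnecke-Ruzsa bound K³|A| ≈ 113.7778, |3A| = 31, inequality holds.


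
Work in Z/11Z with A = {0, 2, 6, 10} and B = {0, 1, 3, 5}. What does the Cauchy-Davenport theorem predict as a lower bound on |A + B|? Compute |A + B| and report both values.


Cauchy-Davenport: |A + B| ≥ min(p, |A| + |B| - 1) for A, B nonempty in Z/pZ.
|A| = 4, |B| = 4, p = 11.
CD lower bound = min(11, 4 + 4 - 1) = min(11, 7) = 7.
Compute A + B mod 11 directly:
a = 0: 0+0=0, 0+1=1, 0+3=3, 0+5=5
a = 2: 2+0=2, 2+1=3, 2+3=5, 2+5=7
a = 6: 6+0=6, 6+1=7, 6+3=9, 6+5=0
a = 10: 10+0=10, 10+1=0, 10+3=2, 10+5=4
A + B = {0, 1, 2, 3, 4, 5, 6, 7, 9, 10}, so |A + B| = 10.
Verify: 10 ≥ 7? Yes ✓.

CD lower bound = 7, actual |A + B| = 10.


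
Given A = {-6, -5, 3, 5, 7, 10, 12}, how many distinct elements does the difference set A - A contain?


A - A = {a - a' : a, a' ∈ A}; |A| = 7.
Bounds: 2|A|-1 ≤ |A - A| ≤ |A|² - |A| + 1, i.e. 13 ≤ |A - A| ≤ 43.
Note: 0 ∈ A - A always (from a - a). The set is symmetric: if d ∈ A - A then -d ∈ A - A.
Enumerate nonzero differences d = a - a' with a > a' (then include -d):
Positive differences: {1, 2, 3, 4, 5, 7, 8, 9, 10, 11, 12, 13, 15, 16, 17, 18}
Full difference set: {0} ∪ (positive diffs) ∪ (negative diffs).
|A - A| = 1 + 2·16 = 33 (matches direct enumeration: 33).

|A - A| = 33


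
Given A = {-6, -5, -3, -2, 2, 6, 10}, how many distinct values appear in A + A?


A + A = {a + a' : a, a' ∈ A}; |A| = 7.
General bounds: 2|A| - 1 ≤ |A + A| ≤ |A|(|A|+1)/2, i.e. 13 ≤ |A + A| ≤ 28.
Lower bound 2|A|-1 is attained iff A is an arithmetic progression.
Enumerate sums a + a' for a ≤ a' (symmetric, so this suffices):
a = -6: -6+-6=-12, -6+-5=-11, -6+-3=-9, -6+-2=-8, -6+2=-4, -6+6=0, -6+10=4
a = -5: -5+-5=-10, -5+-3=-8, -5+-2=-7, -5+2=-3, -5+6=1, -5+10=5
a = -3: -3+-3=-6, -3+-2=-5, -3+2=-1, -3+6=3, -3+10=7
a = -2: -2+-2=-4, -2+2=0, -2+6=4, -2+10=8
a = 2: 2+2=4, 2+6=8, 2+10=12
a = 6: 6+6=12, 6+10=16
a = 10: 10+10=20
Distinct sums: {-12, -11, -10, -9, -8, -7, -6, -5, -4, -3, -1, 0, 1, 3, 4, 5, 7, 8, 12, 16, 20}
|A + A| = 21

|A + A| = 21


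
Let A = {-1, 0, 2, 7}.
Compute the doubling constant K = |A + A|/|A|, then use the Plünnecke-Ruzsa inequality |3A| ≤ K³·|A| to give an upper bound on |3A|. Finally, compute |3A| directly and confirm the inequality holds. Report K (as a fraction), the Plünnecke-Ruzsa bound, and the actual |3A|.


|A| = 4.
Step 1: Compute A + A by enumerating all 16 pairs.
A + A = {-2, -1, 0, 1, 2, 4, 6, 7, 9, 14}, so |A + A| = 10.
Step 2: Doubling constant K = |A + A|/|A| = 10/4 = 10/4 ≈ 2.5000.
Step 3: Plünnecke-Ruzsa gives |3A| ≤ K³·|A| = (2.5000)³ · 4 ≈ 62.5000.
Step 4: Compute 3A = A + A + A directly by enumerating all triples (a,b,c) ∈ A³; |3A| = 18.
Step 5: Check 18 ≤ 62.5000? Yes ✓.

K = 10/4, Plünnecke-Ruzsa bound K³|A| ≈ 62.5000, |3A| = 18, inequality holds.


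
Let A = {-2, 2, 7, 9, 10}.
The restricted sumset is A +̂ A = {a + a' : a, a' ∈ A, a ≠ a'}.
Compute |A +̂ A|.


Restricted sumset: A +̂ A = {a + a' : a ∈ A, a' ∈ A, a ≠ a'}.
Equivalently, take A + A and drop any sum 2a that is achievable ONLY as a + a for a ∈ A (i.e. sums representable only with equal summands).
Enumerate pairs (a, a') with a < a' (symmetric, so each unordered pair gives one sum; this covers all a ≠ a'):
  -2 + 2 = 0
  -2 + 7 = 5
  -2 + 9 = 7
  -2 + 10 = 8
  2 + 7 = 9
  2 + 9 = 11
  2 + 10 = 12
  7 + 9 = 16
  7 + 10 = 17
  9 + 10 = 19
Collected distinct sums: {0, 5, 7, 8, 9, 11, 12, 16, 17, 19}
|A +̂ A| = 10
(Reference bound: |A +̂ A| ≥ 2|A| - 3 for |A| ≥ 2, with |A| = 5 giving ≥ 7.)

|A +̂ A| = 10


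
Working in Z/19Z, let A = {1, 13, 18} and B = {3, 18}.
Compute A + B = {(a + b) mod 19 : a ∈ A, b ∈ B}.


Work in Z/19Z: reduce every sum a + b modulo 19.
Enumerate all 6 pairs:
a = 1: 1+3=4, 1+18=0
a = 13: 13+3=16, 13+18=12
a = 18: 18+3=2, 18+18=17
Distinct residues collected: {0, 2, 4, 12, 16, 17}
|A + B| = 6 (out of 19 total residues).

A + B = {0, 2, 4, 12, 16, 17}


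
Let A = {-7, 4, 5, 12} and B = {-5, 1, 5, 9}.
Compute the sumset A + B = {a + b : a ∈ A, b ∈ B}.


A + B = {a + b : a ∈ A, b ∈ B}.
Enumerate all |A|·|B| = 4·4 = 16 pairs (a, b) and collect distinct sums.
a = -7: -7+-5=-12, -7+1=-6, -7+5=-2, -7+9=2
a = 4: 4+-5=-1, 4+1=5, 4+5=9, 4+9=13
a = 5: 5+-5=0, 5+1=6, 5+5=10, 5+9=14
a = 12: 12+-5=7, 12+1=13, 12+5=17, 12+9=21
Collecting distinct sums: A + B = {-12, -6, -2, -1, 0, 2, 5, 6, 7, 9, 10, 13, 14, 17, 21}
|A + B| = 15

A + B = {-12, -6, -2, -1, 0, 2, 5, 6, 7, 9, 10, 13, 14, 17, 21}


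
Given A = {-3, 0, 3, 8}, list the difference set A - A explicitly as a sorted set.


A - A = {a - a' : a, a' ∈ A}.
Compute a - a' for each ordered pair (a, a'):
a = -3: -3--3=0, -3-0=-3, -3-3=-6, -3-8=-11
a = 0: 0--3=3, 0-0=0, 0-3=-3, 0-8=-8
a = 3: 3--3=6, 3-0=3, 3-3=0, 3-8=-5
a = 8: 8--3=11, 8-0=8, 8-3=5, 8-8=0
Collecting distinct values (and noting 0 appears from a-a):
A - A = {-11, -8, -6, -5, -3, 0, 3, 5, 6, 8, 11}
|A - A| = 11

A - A = {-11, -8, -6, -5, -3, 0, 3, 5, 6, 8, 11}


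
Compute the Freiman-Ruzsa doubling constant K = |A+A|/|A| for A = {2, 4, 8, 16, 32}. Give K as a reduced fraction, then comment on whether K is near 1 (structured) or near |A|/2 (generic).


|A| = 5.
Compute A + A by enumerating all 25 pairs.
A + A = {4, 6, 8, 10, 12, 16, 18, 20, 24, 32, 34, 36, 40, 48, 64}, so |A + A| = 15.
K = |A + A| / |A| = 15/5 = 3/1 ≈ 3.0000.
Reference: AP of size 5 gives K = 9/5 ≈ 1.8000; a fully generic set of size 5 gives K ≈ 3.0000.

|A| = 5, |A + A| = 15, K = 15/5 = 3/1.


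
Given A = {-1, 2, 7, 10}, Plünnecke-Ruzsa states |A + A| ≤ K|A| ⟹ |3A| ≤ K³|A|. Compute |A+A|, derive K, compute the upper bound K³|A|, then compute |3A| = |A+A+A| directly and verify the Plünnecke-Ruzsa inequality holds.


|A| = 4.
Step 1: Compute A + A by enumerating all 16 pairs.
A + A = {-2, 1, 4, 6, 9, 12, 14, 17, 20}, so |A + A| = 9.
Step 2: Doubling constant K = |A + A|/|A| = 9/4 = 9/4 ≈ 2.2500.
Step 3: Plünnecke-Ruzsa gives |3A| ≤ K³·|A| = (2.2500)³ · 4 ≈ 45.5625.
Step 4: Compute 3A = A + A + A directly by enumerating all triples (a,b,c) ∈ A³; |3A| = 16.
Step 5: Check 16 ≤ 45.5625? Yes ✓.

K = 9/4, Plünnecke-Ruzsa bound K³|A| ≈ 45.5625, |3A| = 16, inequality holds.


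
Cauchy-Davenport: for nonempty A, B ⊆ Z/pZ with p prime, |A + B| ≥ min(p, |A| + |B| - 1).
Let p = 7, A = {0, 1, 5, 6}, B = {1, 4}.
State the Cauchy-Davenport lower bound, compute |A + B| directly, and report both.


Cauchy-Davenport: |A + B| ≥ min(p, |A| + |B| - 1) for A, B nonempty in Z/pZ.
|A| = 4, |B| = 2, p = 7.
CD lower bound = min(7, 4 + 2 - 1) = min(7, 5) = 5.
Compute A + B mod 7 directly:
a = 0: 0+1=1, 0+4=4
a = 1: 1+1=2, 1+4=5
a = 5: 5+1=6, 5+4=2
a = 6: 6+1=0, 6+4=3
A + B = {0, 1, 2, 3, 4, 5, 6}, so |A + B| = 7.
Verify: 7 ≥ 5? Yes ✓.

CD lower bound = 5, actual |A + B| = 7.


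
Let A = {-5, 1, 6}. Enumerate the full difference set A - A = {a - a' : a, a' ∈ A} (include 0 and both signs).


A - A = {a - a' : a, a' ∈ A}.
Compute a - a' for each ordered pair (a, a'):
a = -5: -5--5=0, -5-1=-6, -5-6=-11
a = 1: 1--5=6, 1-1=0, 1-6=-5
a = 6: 6--5=11, 6-1=5, 6-6=0
Collecting distinct values (and noting 0 appears from a-a):
A - A = {-11, -6, -5, 0, 5, 6, 11}
|A - A| = 7

A - A = {-11, -6, -5, 0, 5, 6, 11}


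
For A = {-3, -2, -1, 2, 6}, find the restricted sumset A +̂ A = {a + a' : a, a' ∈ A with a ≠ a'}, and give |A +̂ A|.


Restricted sumset: A +̂ A = {a + a' : a ∈ A, a' ∈ A, a ≠ a'}.
Equivalently, take A + A and drop any sum 2a that is achievable ONLY as a + a for a ∈ A (i.e. sums representable only with equal summands).
Enumerate pairs (a, a') with a < a' (symmetric, so each unordered pair gives one sum; this covers all a ≠ a'):
  -3 + -2 = -5
  -3 + -1 = -4
  -3 + 2 = -1
  -3 + 6 = 3
  -2 + -1 = -3
  -2 + 2 = 0
  -2 + 6 = 4
  -1 + 2 = 1
  -1 + 6 = 5
  2 + 6 = 8
Collected distinct sums: {-5, -4, -3, -1, 0, 1, 3, 4, 5, 8}
|A +̂ A| = 10
(Reference bound: |A +̂ A| ≥ 2|A| - 3 for |A| ≥ 2, with |A| = 5 giving ≥ 7.)

|A +̂ A| = 10


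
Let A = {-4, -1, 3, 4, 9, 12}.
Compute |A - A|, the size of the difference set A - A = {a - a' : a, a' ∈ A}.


A - A = {a - a' : a, a' ∈ A}; |A| = 6.
Bounds: 2|A|-1 ≤ |A - A| ≤ |A|² - |A| + 1, i.e. 11 ≤ |A - A| ≤ 31.
Note: 0 ∈ A - A always (from a - a). The set is symmetric: if d ∈ A - A then -d ∈ A - A.
Enumerate nonzero differences d = a - a' with a > a' (then include -d):
Positive differences: {1, 3, 4, 5, 6, 7, 8, 9, 10, 13, 16}
Full difference set: {0} ∪ (positive diffs) ∪ (negative diffs).
|A - A| = 1 + 2·11 = 23 (matches direct enumeration: 23).

|A - A| = 23


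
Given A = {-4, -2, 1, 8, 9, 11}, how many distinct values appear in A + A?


A + A = {a + a' : a, a' ∈ A}; |A| = 6.
General bounds: 2|A| - 1 ≤ |A + A| ≤ |A|(|A|+1)/2, i.e. 11 ≤ |A + A| ≤ 21.
Lower bound 2|A|-1 is attained iff A is an arithmetic progression.
Enumerate sums a + a' for a ≤ a' (symmetric, so this suffices):
a = -4: -4+-4=-8, -4+-2=-6, -4+1=-3, -4+8=4, -4+9=5, -4+11=7
a = -2: -2+-2=-4, -2+1=-1, -2+8=6, -2+9=7, -2+11=9
a = 1: 1+1=2, 1+8=9, 1+9=10, 1+11=12
a = 8: 8+8=16, 8+9=17, 8+11=19
a = 9: 9+9=18, 9+11=20
a = 11: 11+11=22
Distinct sums: {-8, -6, -4, -3, -1, 2, 4, 5, 6, 7, 9, 10, 12, 16, 17, 18, 19, 20, 22}
|A + A| = 19

|A + A| = 19


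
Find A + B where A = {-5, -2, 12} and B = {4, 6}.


A + B = {a + b : a ∈ A, b ∈ B}.
Enumerate all |A|·|B| = 3·2 = 6 pairs (a, b) and collect distinct sums.
a = -5: -5+4=-1, -5+6=1
a = -2: -2+4=2, -2+6=4
a = 12: 12+4=16, 12+6=18
Collecting distinct sums: A + B = {-1, 1, 2, 4, 16, 18}
|A + B| = 6

A + B = {-1, 1, 2, 4, 16, 18}


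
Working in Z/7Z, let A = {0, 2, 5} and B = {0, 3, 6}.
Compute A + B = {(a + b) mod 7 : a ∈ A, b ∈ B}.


Work in Z/7Z: reduce every sum a + b modulo 7.
Enumerate all 9 pairs:
a = 0: 0+0=0, 0+3=3, 0+6=6
a = 2: 2+0=2, 2+3=5, 2+6=1
a = 5: 5+0=5, 5+3=1, 5+6=4
Distinct residues collected: {0, 1, 2, 3, 4, 5, 6}
|A + B| = 7 (out of 7 total residues).

A + B = {0, 1, 2, 3, 4, 5, 6}


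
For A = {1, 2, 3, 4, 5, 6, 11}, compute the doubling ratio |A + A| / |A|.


|A| = 7.
Compute A + A by enumerating all 49 pairs.
A + A = {2, 3, 4, 5, 6, 7, 8, 9, 10, 11, 12, 13, 14, 15, 16, 17, 22}, so |A + A| = 17.
K = |A + A| / |A| = 17/7 (already in lowest terms) ≈ 2.4286.
Reference: AP of size 7 gives K = 13/7 ≈ 1.8571; a fully generic set of size 7 gives K ≈ 4.0000.

|A| = 7, |A + A| = 17, K = 17/7.


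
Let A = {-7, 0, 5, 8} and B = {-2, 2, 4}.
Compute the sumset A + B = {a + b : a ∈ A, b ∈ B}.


A + B = {a + b : a ∈ A, b ∈ B}.
Enumerate all |A|·|B| = 4·3 = 12 pairs (a, b) and collect distinct sums.
a = -7: -7+-2=-9, -7+2=-5, -7+4=-3
a = 0: 0+-2=-2, 0+2=2, 0+4=4
a = 5: 5+-2=3, 5+2=7, 5+4=9
a = 8: 8+-2=6, 8+2=10, 8+4=12
Collecting distinct sums: A + B = {-9, -5, -3, -2, 2, 3, 4, 6, 7, 9, 10, 12}
|A + B| = 12

A + B = {-9, -5, -3, -2, 2, 3, 4, 6, 7, 9, 10, 12}


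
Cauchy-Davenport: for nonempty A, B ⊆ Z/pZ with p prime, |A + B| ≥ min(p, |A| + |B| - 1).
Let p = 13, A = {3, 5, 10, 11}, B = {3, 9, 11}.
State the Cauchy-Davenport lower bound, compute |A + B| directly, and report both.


Cauchy-Davenport: |A + B| ≥ min(p, |A| + |B| - 1) for A, B nonempty in Z/pZ.
|A| = 4, |B| = 3, p = 13.
CD lower bound = min(13, 4 + 3 - 1) = min(13, 6) = 6.
Compute A + B mod 13 directly:
a = 3: 3+3=6, 3+9=12, 3+11=1
a = 5: 5+3=8, 5+9=1, 5+11=3
a = 10: 10+3=0, 10+9=6, 10+11=8
a = 11: 11+3=1, 11+9=7, 11+11=9
A + B = {0, 1, 3, 6, 7, 8, 9, 12}, so |A + B| = 8.
Verify: 8 ≥ 6? Yes ✓.

CD lower bound = 6, actual |A + B| = 8.


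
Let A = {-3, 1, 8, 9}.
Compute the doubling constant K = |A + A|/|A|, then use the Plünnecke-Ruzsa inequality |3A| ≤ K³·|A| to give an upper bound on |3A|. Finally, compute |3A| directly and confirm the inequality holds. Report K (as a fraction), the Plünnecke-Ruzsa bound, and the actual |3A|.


|A| = 4.
Step 1: Compute A + A by enumerating all 16 pairs.
A + A = {-6, -2, 2, 5, 6, 9, 10, 16, 17, 18}, so |A + A| = 10.
Step 2: Doubling constant K = |A + A|/|A| = 10/4 = 10/4 ≈ 2.5000.
Step 3: Plünnecke-Ruzsa gives |3A| ≤ K³·|A| = (2.5000)³ · 4 ≈ 62.5000.
Step 4: Compute 3A = A + A + A directly by enumerating all triples (a,b,c) ∈ A³; |3A| = 19.
Step 5: Check 19 ≤ 62.5000? Yes ✓.

K = 10/4, Plünnecke-Ruzsa bound K³|A| ≈ 62.5000, |3A| = 19, inequality holds.


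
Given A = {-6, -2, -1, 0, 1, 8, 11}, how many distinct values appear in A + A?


A + A = {a + a' : a, a' ∈ A}; |A| = 7.
General bounds: 2|A| - 1 ≤ |A + A| ≤ |A|(|A|+1)/2, i.e. 13 ≤ |A + A| ≤ 28.
Lower bound 2|A|-1 is attained iff A is an arithmetic progression.
Enumerate sums a + a' for a ≤ a' (symmetric, so this suffices):
a = -6: -6+-6=-12, -6+-2=-8, -6+-1=-7, -6+0=-6, -6+1=-5, -6+8=2, -6+11=5
a = -2: -2+-2=-4, -2+-1=-3, -2+0=-2, -2+1=-1, -2+8=6, -2+11=9
a = -1: -1+-1=-2, -1+0=-1, -1+1=0, -1+8=7, -1+11=10
a = 0: 0+0=0, 0+1=1, 0+8=8, 0+11=11
a = 1: 1+1=2, 1+8=9, 1+11=12
a = 8: 8+8=16, 8+11=19
a = 11: 11+11=22
Distinct sums: {-12, -8, -7, -6, -5, -4, -3, -2, -1, 0, 1, 2, 5, 6, 7, 8, 9, 10, 11, 12, 16, 19, 22}
|A + A| = 23

|A + A| = 23


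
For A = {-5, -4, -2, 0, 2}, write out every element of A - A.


A - A = {a - a' : a, a' ∈ A}.
Compute a - a' for each ordered pair (a, a'):
a = -5: -5--5=0, -5--4=-1, -5--2=-3, -5-0=-5, -5-2=-7
a = -4: -4--5=1, -4--4=0, -4--2=-2, -4-0=-4, -4-2=-6
a = -2: -2--5=3, -2--4=2, -2--2=0, -2-0=-2, -2-2=-4
a = 0: 0--5=5, 0--4=4, 0--2=2, 0-0=0, 0-2=-2
a = 2: 2--5=7, 2--4=6, 2--2=4, 2-0=2, 2-2=0
Collecting distinct values (and noting 0 appears from a-a):
A - A = {-7, -6, -5, -4, -3, -2, -1, 0, 1, 2, 3, 4, 5, 6, 7}
|A - A| = 15

A - A = {-7, -6, -5, -4, -3, -2, -1, 0, 1, 2, 3, 4, 5, 6, 7}


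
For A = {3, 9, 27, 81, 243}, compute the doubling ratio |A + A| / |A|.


|A| = 5.
Compute A + A by enumerating all 25 pairs.
A + A = {6, 12, 18, 30, 36, 54, 84, 90, 108, 162, 246, 252, 270, 324, 486}, so |A + A| = 15.
K = |A + A| / |A| = 15/5 = 3/1 ≈ 3.0000.
Reference: AP of size 5 gives K = 9/5 ≈ 1.8000; a fully generic set of size 5 gives K ≈ 3.0000.

|A| = 5, |A + A| = 15, K = 15/5 = 3/1.


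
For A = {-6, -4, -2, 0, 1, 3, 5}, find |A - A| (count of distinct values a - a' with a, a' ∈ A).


A - A = {a - a' : a, a' ∈ A}; |A| = 7.
Bounds: 2|A|-1 ≤ |A - A| ≤ |A|² - |A| + 1, i.e. 13 ≤ |A - A| ≤ 43.
Note: 0 ∈ A - A always (from a - a). The set is symmetric: if d ∈ A - A then -d ∈ A - A.
Enumerate nonzero differences d = a - a' with a > a' (then include -d):
Positive differences: {1, 2, 3, 4, 5, 6, 7, 9, 11}
Full difference set: {0} ∪ (positive diffs) ∪ (negative diffs).
|A - A| = 1 + 2·9 = 19 (matches direct enumeration: 19).

|A - A| = 19


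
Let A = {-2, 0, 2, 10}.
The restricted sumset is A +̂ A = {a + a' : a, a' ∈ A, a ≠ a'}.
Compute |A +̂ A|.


Restricted sumset: A +̂ A = {a + a' : a ∈ A, a' ∈ A, a ≠ a'}.
Equivalently, take A + A and drop any sum 2a that is achievable ONLY as a + a for a ∈ A (i.e. sums representable only with equal summands).
Enumerate pairs (a, a') with a < a' (symmetric, so each unordered pair gives one sum; this covers all a ≠ a'):
  -2 + 0 = -2
  -2 + 2 = 0
  -2 + 10 = 8
  0 + 2 = 2
  0 + 10 = 10
  2 + 10 = 12
Collected distinct sums: {-2, 0, 2, 8, 10, 12}
|A +̂ A| = 6
(Reference bound: |A +̂ A| ≥ 2|A| - 3 for |A| ≥ 2, with |A| = 4 giving ≥ 5.)

|A +̂ A| = 6


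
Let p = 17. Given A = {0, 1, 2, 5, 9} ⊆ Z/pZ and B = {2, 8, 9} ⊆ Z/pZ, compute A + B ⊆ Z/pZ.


Work in Z/17Z: reduce every sum a + b modulo 17.
Enumerate all 15 pairs:
a = 0: 0+2=2, 0+8=8, 0+9=9
a = 1: 1+2=3, 1+8=9, 1+9=10
a = 2: 2+2=4, 2+8=10, 2+9=11
a = 5: 5+2=7, 5+8=13, 5+9=14
a = 9: 9+2=11, 9+8=0, 9+9=1
Distinct residues collected: {0, 1, 2, 3, 4, 7, 8, 9, 10, 11, 13, 14}
|A + B| = 12 (out of 17 total residues).

A + B = {0, 1, 2, 3, 4, 7, 8, 9, 10, 11, 13, 14}


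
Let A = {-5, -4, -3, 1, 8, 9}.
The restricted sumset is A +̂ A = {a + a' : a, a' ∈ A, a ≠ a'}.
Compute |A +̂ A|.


Restricted sumset: A +̂ A = {a + a' : a ∈ A, a' ∈ A, a ≠ a'}.
Equivalently, take A + A and drop any sum 2a that is achievable ONLY as a + a for a ∈ A (i.e. sums representable only with equal summands).
Enumerate pairs (a, a') with a < a' (symmetric, so each unordered pair gives one sum; this covers all a ≠ a'):
  -5 + -4 = -9
  -5 + -3 = -8
  -5 + 1 = -4
  -5 + 8 = 3
  -5 + 9 = 4
  -4 + -3 = -7
  -4 + 1 = -3
  -4 + 8 = 4
  -4 + 9 = 5
  -3 + 1 = -2
  -3 + 8 = 5
  -3 + 9 = 6
  1 + 8 = 9
  1 + 9 = 10
  8 + 9 = 17
Collected distinct sums: {-9, -8, -7, -4, -3, -2, 3, 4, 5, 6, 9, 10, 17}
|A +̂ A| = 13
(Reference bound: |A +̂ A| ≥ 2|A| - 3 for |A| ≥ 2, with |A| = 6 giving ≥ 9.)

|A +̂ A| = 13


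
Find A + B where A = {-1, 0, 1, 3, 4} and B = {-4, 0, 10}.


A + B = {a + b : a ∈ A, b ∈ B}.
Enumerate all |A|·|B| = 5·3 = 15 pairs (a, b) and collect distinct sums.
a = -1: -1+-4=-5, -1+0=-1, -1+10=9
a = 0: 0+-4=-4, 0+0=0, 0+10=10
a = 1: 1+-4=-3, 1+0=1, 1+10=11
a = 3: 3+-4=-1, 3+0=3, 3+10=13
a = 4: 4+-4=0, 4+0=4, 4+10=14
Collecting distinct sums: A + B = {-5, -4, -3, -1, 0, 1, 3, 4, 9, 10, 11, 13, 14}
|A + B| = 13

A + B = {-5, -4, -3, -1, 0, 1, 3, 4, 9, 10, 11, 13, 14}


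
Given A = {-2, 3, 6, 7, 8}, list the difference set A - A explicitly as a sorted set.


A - A = {a - a' : a, a' ∈ A}.
Compute a - a' for each ordered pair (a, a'):
a = -2: -2--2=0, -2-3=-5, -2-6=-8, -2-7=-9, -2-8=-10
a = 3: 3--2=5, 3-3=0, 3-6=-3, 3-7=-4, 3-8=-5
a = 6: 6--2=8, 6-3=3, 6-6=0, 6-7=-1, 6-8=-2
a = 7: 7--2=9, 7-3=4, 7-6=1, 7-7=0, 7-8=-1
a = 8: 8--2=10, 8-3=5, 8-6=2, 8-7=1, 8-8=0
Collecting distinct values (and noting 0 appears from a-a):
A - A = {-10, -9, -8, -5, -4, -3, -2, -1, 0, 1, 2, 3, 4, 5, 8, 9, 10}
|A - A| = 17

A - A = {-10, -9, -8, -5, -4, -3, -2, -1, 0, 1, 2, 3, 4, 5, 8, 9, 10}


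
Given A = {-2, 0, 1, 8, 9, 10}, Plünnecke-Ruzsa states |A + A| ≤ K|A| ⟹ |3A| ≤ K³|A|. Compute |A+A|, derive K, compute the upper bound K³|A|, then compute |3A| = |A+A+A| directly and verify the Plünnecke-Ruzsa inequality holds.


|A| = 6.
Step 1: Compute A + A by enumerating all 36 pairs.
A + A = {-4, -2, -1, 0, 1, 2, 6, 7, 8, 9, 10, 11, 16, 17, 18, 19, 20}, so |A + A| = 17.
Step 2: Doubling constant K = |A + A|/|A| = 17/6 = 17/6 ≈ 2.8333.
Step 3: Plünnecke-Ruzsa gives |3A| ≤ K³·|A| = (2.8333)³ · 6 ≈ 136.4722.
Step 4: Compute 3A = A + A + A directly by enumerating all triples (a,b,c) ∈ A³; |3A| = 33.
Step 5: Check 33 ≤ 136.4722? Yes ✓.

K = 17/6, Plünnecke-Ruzsa bound K³|A| ≈ 136.4722, |3A| = 33, inequality holds.


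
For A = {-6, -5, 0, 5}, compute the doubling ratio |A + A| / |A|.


|A| = 4.
Compute A + A by enumerating all 16 pairs.
A + A = {-12, -11, -10, -6, -5, -1, 0, 5, 10}, so |A + A| = 9.
K = |A + A| / |A| = 9/4 (already in lowest terms) ≈ 2.2500.
Reference: AP of size 4 gives K = 7/4 ≈ 1.7500; a fully generic set of size 4 gives K ≈ 2.5000.

|A| = 4, |A + A| = 9, K = 9/4.


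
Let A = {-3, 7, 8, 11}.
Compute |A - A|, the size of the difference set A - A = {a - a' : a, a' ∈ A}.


A - A = {a - a' : a, a' ∈ A}; |A| = 4.
Bounds: 2|A|-1 ≤ |A - A| ≤ |A|² - |A| + 1, i.e. 7 ≤ |A - A| ≤ 13.
Note: 0 ∈ A - A always (from a - a). The set is symmetric: if d ∈ A - A then -d ∈ A - A.
Enumerate nonzero differences d = a - a' with a > a' (then include -d):
Positive differences: {1, 3, 4, 10, 11, 14}
Full difference set: {0} ∪ (positive diffs) ∪ (negative diffs).
|A - A| = 1 + 2·6 = 13 (matches direct enumeration: 13).

|A - A| = 13


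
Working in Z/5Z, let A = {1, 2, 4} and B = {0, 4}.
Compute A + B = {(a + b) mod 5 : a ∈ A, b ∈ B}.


Work in Z/5Z: reduce every sum a + b modulo 5.
Enumerate all 6 pairs:
a = 1: 1+0=1, 1+4=0
a = 2: 2+0=2, 2+4=1
a = 4: 4+0=4, 4+4=3
Distinct residues collected: {0, 1, 2, 3, 4}
|A + B| = 5 (out of 5 total residues).

A + B = {0, 1, 2, 3, 4}


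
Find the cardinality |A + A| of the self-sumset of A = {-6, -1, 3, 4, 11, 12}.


A + A = {a + a' : a, a' ∈ A}; |A| = 6.
General bounds: 2|A| - 1 ≤ |A + A| ≤ |A|(|A|+1)/2, i.e. 11 ≤ |A + A| ≤ 21.
Lower bound 2|A|-1 is attained iff A is an arithmetic progression.
Enumerate sums a + a' for a ≤ a' (symmetric, so this suffices):
a = -6: -6+-6=-12, -6+-1=-7, -6+3=-3, -6+4=-2, -6+11=5, -6+12=6
a = -1: -1+-1=-2, -1+3=2, -1+4=3, -1+11=10, -1+12=11
a = 3: 3+3=6, 3+4=7, 3+11=14, 3+12=15
a = 4: 4+4=8, 4+11=15, 4+12=16
a = 11: 11+11=22, 11+12=23
a = 12: 12+12=24
Distinct sums: {-12, -7, -3, -2, 2, 3, 5, 6, 7, 8, 10, 11, 14, 15, 16, 22, 23, 24}
|A + A| = 18

|A + A| = 18


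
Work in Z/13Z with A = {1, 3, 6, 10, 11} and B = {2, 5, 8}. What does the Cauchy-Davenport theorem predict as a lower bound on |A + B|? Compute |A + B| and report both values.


Cauchy-Davenport: |A + B| ≥ min(p, |A| + |B| - 1) for A, B nonempty in Z/pZ.
|A| = 5, |B| = 3, p = 13.
CD lower bound = min(13, 5 + 3 - 1) = min(13, 7) = 7.
Compute A + B mod 13 directly:
a = 1: 1+2=3, 1+5=6, 1+8=9
a = 3: 3+2=5, 3+5=8, 3+8=11
a = 6: 6+2=8, 6+5=11, 6+8=1
a = 10: 10+2=12, 10+5=2, 10+8=5
a = 11: 11+2=0, 11+5=3, 11+8=6
A + B = {0, 1, 2, 3, 5, 6, 8, 9, 11, 12}, so |A + B| = 10.
Verify: 10 ≥ 7? Yes ✓.

CD lower bound = 7, actual |A + B| = 10.


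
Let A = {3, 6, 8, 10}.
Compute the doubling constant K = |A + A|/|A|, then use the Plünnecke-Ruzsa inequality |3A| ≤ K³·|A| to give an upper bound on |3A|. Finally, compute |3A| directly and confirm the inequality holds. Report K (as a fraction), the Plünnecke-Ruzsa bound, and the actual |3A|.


|A| = 4.
Step 1: Compute A + A by enumerating all 16 pairs.
A + A = {6, 9, 11, 12, 13, 14, 16, 18, 20}, so |A + A| = 9.
Step 2: Doubling constant K = |A + A|/|A| = 9/4 = 9/4 ≈ 2.2500.
Step 3: Plünnecke-Ruzsa gives |3A| ≤ K³·|A| = (2.2500)³ · 4 ≈ 45.5625.
Step 4: Compute 3A = A + A + A directly by enumerating all triples (a,b,c) ∈ A³; |3A| = 16.
Step 5: Check 16 ≤ 45.5625? Yes ✓.

K = 9/4, Plünnecke-Ruzsa bound K³|A| ≈ 45.5625, |3A| = 16, inequality holds.


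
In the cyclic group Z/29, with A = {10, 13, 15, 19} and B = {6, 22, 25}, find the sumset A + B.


Work in Z/29Z: reduce every sum a + b modulo 29.
Enumerate all 12 pairs:
a = 10: 10+6=16, 10+22=3, 10+25=6
a = 13: 13+6=19, 13+22=6, 13+25=9
a = 15: 15+6=21, 15+22=8, 15+25=11
a = 19: 19+6=25, 19+22=12, 19+25=15
Distinct residues collected: {3, 6, 8, 9, 11, 12, 15, 16, 19, 21, 25}
|A + B| = 11 (out of 29 total residues).

A + B = {3, 6, 8, 9, 11, 12, 15, 16, 19, 21, 25}


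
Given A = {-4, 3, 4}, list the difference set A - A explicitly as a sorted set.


A - A = {a - a' : a, a' ∈ A}.
Compute a - a' for each ordered pair (a, a'):
a = -4: -4--4=0, -4-3=-7, -4-4=-8
a = 3: 3--4=7, 3-3=0, 3-4=-1
a = 4: 4--4=8, 4-3=1, 4-4=0
Collecting distinct values (and noting 0 appears from a-a):
A - A = {-8, -7, -1, 0, 1, 7, 8}
|A - A| = 7

A - A = {-8, -7, -1, 0, 1, 7, 8}


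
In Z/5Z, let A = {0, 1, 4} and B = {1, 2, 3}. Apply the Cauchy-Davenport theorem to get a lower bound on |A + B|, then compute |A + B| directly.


Cauchy-Davenport: |A + B| ≥ min(p, |A| + |B| - 1) for A, B nonempty in Z/pZ.
|A| = 3, |B| = 3, p = 5.
CD lower bound = min(5, 3 + 3 - 1) = min(5, 5) = 5.
Compute A + B mod 5 directly:
a = 0: 0+1=1, 0+2=2, 0+3=3
a = 1: 1+1=2, 1+2=3, 1+3=4
a = 4: 4+1=0, 4+2=1, 4+3=2
A + B = {0, 1, 2, 3, 4}, so |A + B| = 5.
Verify: 5 ≥ 5? Yes ✓.

CD lower bound = 5, actual |A + B| = 5.


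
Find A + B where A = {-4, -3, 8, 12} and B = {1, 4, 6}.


A + B = {a + b : a ∈ A, b ∈ B}.
Enumerate all |A|·|B| = 4·3 = 12 pairs (a, b) and collect distinct sums.
a = -4: -4+1=-3, -4+4=0, -4+6=2
a = -3: -3+1=-2, -3+4=1, -3+6=3
a = 8: 8+1=9, 8+4=12, 8+6=14
a = 12: 12+1=13, 12+4=16, 12+6=18
Collecting distinct sums: A + B = {-3, -2, 0, 1, 2, 3, 9, 12, 13, 14, 16, 18}
|A + B| = 12

A + B = {-3, -2, 0, 1, 2, 3, 9, 12, 13, 14, 16, 18}


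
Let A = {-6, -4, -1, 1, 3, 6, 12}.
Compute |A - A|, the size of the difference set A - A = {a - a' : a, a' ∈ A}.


A - A = {a - a' : a, a' ∈ A}; |A| = 7.
Bounds: 2|A|-1 ≤ |A - A| ≤ |A|² - |A| + 1, i.e. 13 ≤ |A - A| ≤ 43.
Note: 0 ∈ A - A always (from a - a). The set is symmetric: if d ∈ A - A then -d ∈ A - A.
Enumerate nonzero differences d = a - a' with a > a' (then include -d):
Positive differences: {2, 3, 4, 5, 6, 7, 9, 10, 11, 12, 13, 16, 18}
Full difference set: {0} ∪ (positive diffs) ∪ (negative diffs).
|A - A| = 1 + 2·13 = 27 (matches direct enumeration: 27).

|A - A| = 27


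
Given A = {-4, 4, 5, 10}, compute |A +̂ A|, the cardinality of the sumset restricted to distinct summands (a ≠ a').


Restricted sumset: A +̂ A = {a + a' : a ∈ A, a' ∈ A, a ≠ a'}.
Equivalently, take A + A and drop any sum 2a that is achievable ONLY as a + a for a ∈ A (i.e. sums representable only with equal summands).
Enumerate pairs (a, a') with a < a' (symmetric, so each unordered pair gives one sum; this covers all a ≠ a'):
  -4 + 4 = 0
  -4 + 5 = 1
  -4 + 10 = 6
  4 + 5 = 9
  4 + 10 = 14
  5 + 10 = 15
Collected distinct sums: {0, 1, 6, 9, 14, 15}
|A +̂ A| = 6
(Reference bound: |A +̂ A| ≥ 2|A| - 3 for |A| ≥ 2, with |A| = 4 giving ≥ 5.)

|A +̂ A| = 6


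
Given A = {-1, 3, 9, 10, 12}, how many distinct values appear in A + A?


A + A = {a + a' : a, a' ∈ A}; |A| = 5.
General bounds: 2|A| - 1 ≤ |A + A| ≤ |A|(|A|+1)/2, i.e. 9 ≤ |A + A| ≤ 15.
Lower bound 2|A|-1 is attained iff A is an arithmetic progression.
Enumerate sums a + a' for a ≤ a' (symmetric, so this suffices):
a = -1: -1+-1=-2, -1+3=2, -1+9=8, -1+10=9, -1+12=11
a = 3: 3+3=6, 3+9=12, 3+10=13, 3+12=15
a = 9: 9+9=18, 9+10=19, 9+12=21
a = 10: 10+10=20, 10+12=22
a = 12: 12+12=24
Distinct sums: {-2, 2, 6, 8, 9, 11, 12, 13, 15, 18, 19, 20, 21, 22, 24}
|A + A| = 15

|A + A| = 15


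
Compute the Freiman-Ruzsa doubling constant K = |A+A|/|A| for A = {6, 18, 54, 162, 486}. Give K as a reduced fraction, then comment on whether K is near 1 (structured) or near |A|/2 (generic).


|A| = 5.
Compute A + A by enumerating all 25 pairs.
A + A = {12, 24, 36, 60, 72, 108, 168, 180, 216, 324, 492, 504, 540, 648, 972}, so |A + A| = 15.
K = |A + A| / |A| = 15/5 = 3/1 ≈ 3.0000.
Reference: AP of size 5 gives K = 9/5 ≈ 1.8000; a fully generic set of size 5 gives K ≈ 3.0000.

|A| = 5, |A + A| = 15, K = 15/5 = 3/1.


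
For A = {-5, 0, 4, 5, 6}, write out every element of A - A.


A - A = {a - a' : a, a' ∈ A}.
Compute a - a' for each ordered pair (a, a'):
a = -5: -5--5=0, -5-0=-5, -5-4=-9, -5-5=-10, -5-6=-11
a = 0: 0--5=5, 0-0=0, 0-4=-4, 0-5=-5, 0-6=-6
a = 4: 4--5=9, 4-0=4, 4-4=0, 4-5=-1, 4-6=-2
a = 5: 5--5=10, 5-0=5, 5-4=1, 5-5=0, 5-6=-1
a = 6: 6--5=11, 6-0=6, 6-4=2, 6-5=1, 6-6=0
Collecting distinct values (and noting 0 appears from a-a):
A - A = {-11, -10, -9, -6, -5, -4, -2, -1, 0, 1, 2, 4, 5, 6, 9, 10, 11}
|A - A| = 17

A - A = {-11, -10, -9, -6, -5, -4, -2, -1, 0, 1, 2, 4, 5, 6, 9, 10, 11}


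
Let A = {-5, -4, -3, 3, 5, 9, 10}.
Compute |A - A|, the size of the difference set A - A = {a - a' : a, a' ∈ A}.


A - A = {a - a' : a, a' ∈ A}; |A| = 7.
Bounds: 2|A|-1 ≤ |A - A| ≤ |A|² - |A| + 1, i.e. 13 ≤ |A - A| ≤ 43.
Note: 0 ∈ A - A always (from a - a). The set is symmetric: if d ∈ A - A then -d ∈ A - A.
Enumerate nonzero differences d = a - a' with a > a' (then include -d):
Positive differences: {1, 2, 4, 5, 6, 7, 8, 9, 10, 12, 13, 14, 15}
Full difference set: {0} ∪ (positive diffs) ∪ (negative diffs).
|A - A| = 1 + 2·13 = 27 (matches direct enumeration: 27).

|A - A| = 27


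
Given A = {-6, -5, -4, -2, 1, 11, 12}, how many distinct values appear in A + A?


A + A = {a + a' : a, a' ∈ A}; |A| = 7.
General bounds: 2|A| - 1 ≤ |A + A| ≤ |A|(|A|+1)/2, i.e. 13 ≤ |A + A| ≤ 28.
Lower bound 2|A|-1 is attained iff A is an arithmetic progression.
Enumerate sums a + a' for a ≤ a' (symmetric, so this suffices):
a = -6: -6+-6=-12, -6+-5=-11, -6+-4=-10, -6+-2=-8, -6+1=-5, -6+11=5, -6+12=6
a = -5: -5+-5=-10, -5+-4=-9, -5+-2=-7, -5+1=-4, -5+11=6, -5+12=7
a = -4: -4+-4=-8, -4+-2=-6, -4+1=-3, -4+11=7, -4+12=8
a = -2: -2+-2=-4, -2+1=-1, -2+11=9, -2+12=10
a = 1: 1+1=2, 1+11=12, 1+12=13
a = 11: 11+11=22, 11+12=23
a = 12: 12+12=24
Distinct sums: {-12, -11, -10, -9, -8, -7, -6, -5, -4, -3, -1, 2, 5, 6, 7, 8, 9, 10, 12, 13, 22, 23, 24}
|A + A| = 23

|A + A| = 23


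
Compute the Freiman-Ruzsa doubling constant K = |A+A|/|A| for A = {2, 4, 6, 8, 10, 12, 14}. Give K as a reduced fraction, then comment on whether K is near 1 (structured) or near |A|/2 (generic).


|A| = 7.
Compute A + A by enumerating all 49 pairs.
A + A = {4, 6, 8, 10, 12, 14, 16, 18, 20, 22, 24, 26, 28}, so |A + A| = 13.
K = |A + A| / |A| = 13/7 (already in lowest terms) ≈ 1.8571.
Reference: AP of size 7 gives K = 13/7 ≈ 1.8571; a fully generic set of size 7 gives K ≈ 4.0000.

|A| = 7, |A + A| = 13, K = 13/7.


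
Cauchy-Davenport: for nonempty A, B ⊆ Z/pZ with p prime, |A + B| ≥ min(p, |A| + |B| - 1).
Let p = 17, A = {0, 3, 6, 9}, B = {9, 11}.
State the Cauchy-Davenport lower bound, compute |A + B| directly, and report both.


Cauchy-Davenport: |A + B| ≥ min(p, |A| + |B| - 1) for A, B nonempty in Z/pZ.
|A| = 4, |B| = 2, p = 17.
CD lower bound = min(17, 4 + 2 - 1) = min(17, 5) = 5.
Compute A + B mod 17 directly:
a = 0: 0+9=9, 0+11=11
a = 3: 3+9=12, 3+11=14
a = 6: 6+9=15, 6+11=0
a = 9: 9+9=1, 9+11=3
A + B = {0, 1, 3, 9, 11, 12, 14, 15}, so |A + B| = 8.
Verify: 8 ≥ 5? Yes ✓.

CD lower bound = 5, actual |A + B| = 8.


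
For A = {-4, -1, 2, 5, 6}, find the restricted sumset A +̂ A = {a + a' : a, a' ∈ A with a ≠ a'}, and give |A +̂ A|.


Restricted sumset: A +̂ A = {a + a' : a ∈ A, a' ∈ A, a ≠ a'}.
Equivalently, take A + A and drop any sum 2a that is achievable ONLY as a + a for a ∈ A (i.e. sums representable only with equal summands).
Enumerate pairs (a, a') with a < a' (symmetric, so each unordered pair gives one sum; this covers all a ≠ a'):
  -4 + -1 = -5
  -4 + 2 = -2
  -4 + 5 = 1
  -4 + 6 = 2
  -1 + 2 = 1
  -1 + 5 = 4
  -1 + 6 = 5
  2 + 5 = 7
  2 + 6 = 8
  5 + 6 = 11
Collected distinct sums: {-5, -2, 1, 2, 4, 5, 7, 8, 11}
|A +̂ A| = 9
(Reference bound: |A +̂ A| ≥ 2|A| - 3 for |A| ≥ 2, with |A| = 5 giving ≥ 7.)

|A +̂ A| = 9


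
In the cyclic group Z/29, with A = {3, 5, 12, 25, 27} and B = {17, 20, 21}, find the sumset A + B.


Work in Z/29Z: reduce every sum a + b modulo 29.
Enumerate all 15 pairs:
a = 3: 3+17=20, 3+20=23, 3+21=24
a = 5: 5+17=22, 5+20=25, 5+21=26
a = 12: 12+17=0, 12+20=3, 12+21=4
a = 25: 25+17=13, 25+20=16, 25+21=17
a = 27: 27+17=15, 27+20=18, 27+21=19
Distinct residues collected: {0, 3, 4, 13, 15, 16, 17, 18, 19, 20, 22, 23, 24, 25, 26}
|A + B| = 15 (out of 29 total residues).

A + B = {0, 3, 4, 13, 15, 16, 17, 18, 19, 20, 22, 23, 24, 25, 26}


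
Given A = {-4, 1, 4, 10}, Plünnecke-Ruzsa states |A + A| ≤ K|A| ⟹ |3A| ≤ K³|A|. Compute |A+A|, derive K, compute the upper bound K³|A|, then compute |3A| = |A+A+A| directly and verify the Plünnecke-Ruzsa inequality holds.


|A| = 4.
Step 1: Compute A + A by enumerating all 16 pairs.
A + A = {-8, -3, 0, 2, 5, 6, 8, 11, 14, 20}, so |A + A| = 10.
Step 2: Doubling constant K = |A + A|/|A| = 10/4 = 10/4 ≈ 2.5000.
Step 3: Plünnecke-Ruzsa gives |3A| ≤ K³·|A| = (2.5000)³ · 4 ≈ 62.5000.
Step 4: Compute 3A = A + A + A directly by enumerating all triples (a,b,c) ∈ A³; |3A| = 19.
Step 5: Check 19 ≤ 62.5000? Yes ✓.

K = 10/4, Plünnecke-Ruzsa bound K³|A| ≈ 62.5000, |3A| = 19, inequality holds.


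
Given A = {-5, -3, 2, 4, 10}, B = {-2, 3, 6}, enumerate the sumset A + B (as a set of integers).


A + B = {a + b : a ∈ A, b ∈ B}.
Enumerate all |A|·|B| = 5·3 = 15 pairs (a, b) and collect distinct sums.
a = -5: -5+-2=-7, -5+3=-2, -5+6=1
a = -3: -3+-2=-5, -3+3=0, -3+6=3
a = 2: 2+-2=0, 2+3=5, 2+6=8
a = 4: 4+-2=2, 4+3=7, 4+6=10
a = 10: 10+-2=8, 10+3=13, 10+6=16
Collecting distinct sums: A + B = {-7, -5, -2, 0, 1, 2, 3, 5, 7, 8, 10, 13, 16}
|A + B| = 13

A + B = {-7, -5, -2, 0, 1, 2, 3, 5, 7, 8, 10, 13, 16}


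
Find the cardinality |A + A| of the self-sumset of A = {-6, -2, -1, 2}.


A + A = {a + a' : a, a' ∈ A}; |A| = 4.
General bounds: 2|A| - 1 ≤ |A + A| ≤ |A|(|A|+1)/2, i.e. 7 ≤ |A + A| ≤ 10.
Lower bound 2|A|-1 is attained iff A is an arithmetic progression.
Enumerate sums a + a' for a ≤ a' (symmetric, so this suffices):
a = -6: -6+-6=-12, -6+-2=-8, -6+-1=-7, -6+2=-4
a = -2: -2+-2=-4, -2+-1=-3, -2+2=0
a = -1: -1+-1=-2, -1+2=1
a = 2: 2+2=4
Distinct sums: {-12, -8, -7, -4, -3, -2, 0, 1, 4}
|A + A| = 9

|A + A| = 9


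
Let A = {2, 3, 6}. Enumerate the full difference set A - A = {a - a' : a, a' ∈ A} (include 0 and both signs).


A - A = {a - a' : a, a' ∈ A}.
Compute a - a' for each ordered pair (a, a'):
a = 2: 2-2=0, 2-3=-1, 2-6=-4
a = 3: 3-2=1, 3-3=0, 3-6=-3
a = 6: 6-2=4, 6-3=3, 6-6=0
Collecting distinct values (and noting 0 appears from a-a):
A - A = {-4, -3, -1, 0, 1, 3, 4}
|A - A| = 7

A - A = {-4, -3, -1, 0, 1, 3, 4}


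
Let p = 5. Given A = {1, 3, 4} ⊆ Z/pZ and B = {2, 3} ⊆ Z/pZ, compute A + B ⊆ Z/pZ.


Work in Z/5Z: reduce every sum a + b modulo 5.
Enumerate all 6 pairs:
a = 1: 1+2=3, 1+3=4
a = 3: 3+2=0, 3+3=1
a = 4: 4+2=1, 4+3=2
Distinct residues collected: {0, 1, 2, 3, 4}
|A + B| = 5 (out of 5 total residues).

A + B = {0, 1, 2, 3, 4}


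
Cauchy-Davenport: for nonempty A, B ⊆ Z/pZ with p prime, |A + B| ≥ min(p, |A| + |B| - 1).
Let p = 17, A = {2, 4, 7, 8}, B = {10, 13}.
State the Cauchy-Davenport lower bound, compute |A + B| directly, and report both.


Cauchy-Davenport: |A + B| ≥ min(p, |A| + |B| - 1) for A, B nonempty in Z/pZ.
|A| = 4, |B| = 2, p = 17.
CD lower bound = min(17, 4 + 2 - 1) = min(17, 5) = 5.
Compute A + B mod 17 directly:
a = 2: 2+10=12, 2+13=15
a = 4: 4+10=14, 4+13=0
a = 7: 7+10=0, 7+13=3
a = 8: 8+10=1, 8+13=4
A + B = {0, 1, 3, 4, 12, 14, 15}, so |A + B| = 7.
Verify: 7 ≥ 5? Yes ✓.

CD lower bound = 5, actual |A + B| = 7.


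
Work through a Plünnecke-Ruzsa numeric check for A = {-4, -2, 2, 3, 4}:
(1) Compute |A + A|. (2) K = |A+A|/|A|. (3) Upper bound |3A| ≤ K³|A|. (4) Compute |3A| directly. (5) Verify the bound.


|A| = 5.
Step 1: Compute A + A by enumerating all 25 pairs.
A + A = {-8, -6, -4, -2, -1, 0, 1, 2, 4, 5, 6, 7, 8}, so |A + A| = 13.
Step 2: Doubling constant K = |A + A|/|A| = 13/5 = 13/5 ≈ 2.6000.
Step 3: Plünnecke-Ruzsa gives |3A| ≤ K³·|A| = (2.6000)³ · 5 ≈ 87.8800.
Step 4: Compute 3A = A + A + A directly by enumerating all triples (a,b,c) ∈ A³; |3A| = 22.
Step 5: Check 22 ≤ 87.8800? Yes ✓.

K = 13/5, Plünnecke-Ruzsa bound K³|A| ≈ 87.8800, |3A| = 22, inequality holds.


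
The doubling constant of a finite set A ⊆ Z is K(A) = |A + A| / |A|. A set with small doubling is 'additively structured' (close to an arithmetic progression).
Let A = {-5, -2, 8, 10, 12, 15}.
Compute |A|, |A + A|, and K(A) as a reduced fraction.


|A| = 6.
Compute A + A by enumerating all 36 pairs.
A + A = {-10, -7, -4, 3, 5, 6, 7, 8, 10, 13, 16, 18, 20, 22, 23, 24, 25, 27, 30}, so |A + A| = 19.
K = |A + A| / |A| = 19/6 (already in lowest terms) ≈ 3.1667.
Reference: AP of size 6 gives K = 11/6 ≈ 1.8333; a fully generic set of size 6 gives K ≈ 3.5000.

|A| = 6, |A + A| = 19, K = 19/6.
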